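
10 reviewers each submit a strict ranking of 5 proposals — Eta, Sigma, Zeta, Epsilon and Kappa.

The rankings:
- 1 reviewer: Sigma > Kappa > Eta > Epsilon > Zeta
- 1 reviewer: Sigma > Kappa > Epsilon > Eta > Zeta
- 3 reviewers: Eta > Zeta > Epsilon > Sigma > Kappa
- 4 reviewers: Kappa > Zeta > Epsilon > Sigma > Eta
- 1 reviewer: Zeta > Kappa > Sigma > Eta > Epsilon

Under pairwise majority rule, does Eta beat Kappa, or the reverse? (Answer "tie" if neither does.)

Kappa

Ballots ranking Eta above Kappa: 3.
Ballots ranking Kappa above Eta: 10 − 3 = 7.
Kappa wins the head-to-head 7–3.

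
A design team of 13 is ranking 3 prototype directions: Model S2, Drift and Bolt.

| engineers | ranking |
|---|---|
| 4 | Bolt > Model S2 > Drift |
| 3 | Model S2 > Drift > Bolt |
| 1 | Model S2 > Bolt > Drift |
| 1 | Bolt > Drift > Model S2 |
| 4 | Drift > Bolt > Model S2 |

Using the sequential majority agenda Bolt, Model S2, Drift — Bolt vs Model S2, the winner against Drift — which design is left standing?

Round 1: Bolt vs Model S2 — 9–4, Bolt advances.
Round 2: Bolt vs Drift — 6–7, Drift advances.
The agenda winner is Drift.

Drift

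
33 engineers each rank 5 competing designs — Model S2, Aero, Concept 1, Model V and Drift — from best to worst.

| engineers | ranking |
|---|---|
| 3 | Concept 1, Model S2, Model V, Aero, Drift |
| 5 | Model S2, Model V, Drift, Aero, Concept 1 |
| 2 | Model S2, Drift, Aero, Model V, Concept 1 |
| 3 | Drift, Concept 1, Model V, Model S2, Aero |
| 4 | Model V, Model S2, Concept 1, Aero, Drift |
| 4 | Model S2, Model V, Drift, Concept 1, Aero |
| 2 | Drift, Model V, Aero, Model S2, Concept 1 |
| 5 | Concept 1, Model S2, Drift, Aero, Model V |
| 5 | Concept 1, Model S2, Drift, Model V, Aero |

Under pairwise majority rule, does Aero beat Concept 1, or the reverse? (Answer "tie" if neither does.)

Ballots ranking Aero above Concept 1: 5 + 2 + 2 = 9.
Ballots ranking Concept 1 above Aero: 33 − 9 = 24.
Concept 1 wins the head-to-head 24–9.

Concept 1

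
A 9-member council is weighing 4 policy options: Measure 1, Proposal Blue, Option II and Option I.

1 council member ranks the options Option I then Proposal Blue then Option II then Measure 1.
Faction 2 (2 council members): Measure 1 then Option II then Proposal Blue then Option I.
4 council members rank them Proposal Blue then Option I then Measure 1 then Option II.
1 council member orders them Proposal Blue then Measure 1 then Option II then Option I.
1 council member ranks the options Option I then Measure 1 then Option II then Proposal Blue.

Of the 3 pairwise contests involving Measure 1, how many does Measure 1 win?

1

Measure 1 against each rival (9 council members):
Measure 1–Proposal Blue: Proposal Blue 6–3.
Measure 1–Option II: Measure 1 8–1.
Measure 1 vs Option I: Option I, 6–3.
Measure 1 beats Option II; loses to Proposal Blue, Option I — 1 pairwise win.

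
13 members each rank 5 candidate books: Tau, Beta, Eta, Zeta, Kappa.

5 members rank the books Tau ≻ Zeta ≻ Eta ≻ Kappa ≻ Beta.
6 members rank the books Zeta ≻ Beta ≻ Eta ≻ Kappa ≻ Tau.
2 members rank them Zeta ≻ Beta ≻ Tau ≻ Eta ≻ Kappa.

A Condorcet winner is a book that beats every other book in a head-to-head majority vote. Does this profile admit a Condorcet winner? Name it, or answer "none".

Zeta

Check each pair by majority over 13 ballots:
Tau vs Beta: Beta wins 8–5.
Tau vs Eta: Tau, 7–6.
Tau vs Zeta: Zeta, 8–5.
Tau vs Kappa: 7 to 6, Tau.
Beta vs Eta: 6+2 = 8 for Beta, 5 for Eta — Beta by 8–5.
Beta vs Zeta: 0 to 13, Zeta.
Beta vs Kappa: Beta, 8–5.
Eta vs Zeta: Eta is ranked higher on 0 ballots, Zeta on 13. Zeta wins 13–0.
Eta vs Kappa: Eta, 13–0.
Zeta vs Kappa: 13 to 0, Zeta.
Only Zeta has no losses; Zeta is the Condorcet winner.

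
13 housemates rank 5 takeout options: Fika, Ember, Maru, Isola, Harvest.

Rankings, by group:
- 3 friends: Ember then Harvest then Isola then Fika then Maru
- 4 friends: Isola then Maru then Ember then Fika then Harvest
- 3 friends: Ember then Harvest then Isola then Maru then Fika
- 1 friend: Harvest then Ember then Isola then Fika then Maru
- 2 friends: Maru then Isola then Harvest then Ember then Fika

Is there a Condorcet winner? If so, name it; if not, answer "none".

Ember

Head-to-head results (13 friends):
Fika vs Ember: Ember, 13–0.
Fika vs Maru: Maru, 9–4.
Fika vs Isola: Isola wins 13–0.
Fika vs Harvest: Harvest, 9–4.
Ember vs Maru: Ember wins 7–6.
Ember vs Isola: Ember, 7–6.
Ember–Harvest: Ember 10–3.
Maru vs Isola: Isola wins 11–2.
Maru vs Harvest: Harvest, 7–6.
Isola vs Harvest: Harvest, 7–6.
Ember beats each of Fika, Maru, Isola, Harvest — Ember is the Condorcet winner.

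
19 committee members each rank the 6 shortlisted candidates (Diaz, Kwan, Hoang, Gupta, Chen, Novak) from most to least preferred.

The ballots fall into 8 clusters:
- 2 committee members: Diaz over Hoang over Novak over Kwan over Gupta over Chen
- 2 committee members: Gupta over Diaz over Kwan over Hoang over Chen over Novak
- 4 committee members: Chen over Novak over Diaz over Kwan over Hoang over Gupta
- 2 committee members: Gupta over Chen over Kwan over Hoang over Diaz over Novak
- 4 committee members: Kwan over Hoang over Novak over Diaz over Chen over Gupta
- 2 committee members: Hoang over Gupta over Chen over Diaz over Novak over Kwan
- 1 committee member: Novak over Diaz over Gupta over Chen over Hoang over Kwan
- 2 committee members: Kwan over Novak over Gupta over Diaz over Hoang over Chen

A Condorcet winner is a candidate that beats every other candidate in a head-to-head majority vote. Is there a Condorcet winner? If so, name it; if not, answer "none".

none

Pairwise majorities:
Diaz vs Kwan: Diaz wins 11–8.
Diaz vs Hoang: Diaz wins 11–8.
Diaz vs Gupta: Diaz, 11–8.
Diaz vs Chen: Diaz wins 11–8.
Diaz vs Novak: Novak wins 11–8.
Kwan vs Hoang: Kwan, 14–5.
Kwan–Gupta: Kwan 12–7.
Kwan vs Chen: Kwan, 10–9.
Kwan vs Novak: Kwan, 10–9.
Hoang–Gupta: Hoang 12–7.
Hoang–Chen: Hoang 12–7.
Hoang–Novak: Hoang 12–7.
Gupta vs Chen: Gupta, 11–8.
Gupta vs Novak: Novak, 13–6.
Chen vs Novak: Chen, 10–9.
No candidate is unbeaten: Diaz loses to Novak; Kwan loses to Diaz; Hoang loses to Diaz; Gupta loses to Diaz; Chen loses to Diaz; Novak loses to Kwan. In particular Diaz → Kwan → Novak → Diaz is a majority cycle — no Condorcet winner exists.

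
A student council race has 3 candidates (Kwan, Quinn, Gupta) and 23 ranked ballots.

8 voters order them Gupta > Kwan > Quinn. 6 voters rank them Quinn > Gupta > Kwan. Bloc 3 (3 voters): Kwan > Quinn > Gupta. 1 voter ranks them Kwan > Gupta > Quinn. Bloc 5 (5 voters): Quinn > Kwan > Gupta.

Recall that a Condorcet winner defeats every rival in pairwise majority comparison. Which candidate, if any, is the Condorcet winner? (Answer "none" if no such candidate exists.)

Check each pair by majority over 23 ballots:
Kwan vs Quinn: Kwan wins 12–11.
Kwan vs Gupta: Gupta, 14–9.
Quinn vs Gupta: Quinn preferred on 6+3+5 = 14 ballots; Quinn wins 14–9.
No candidate is unbeaten: Kwan loses to Gupta; Quinn loses to Kwan; Gupta loses to Quinn. In particular Kwan > Quinn > Gupta > Kwan is a majority cycle — no Condorcet winner exists.

none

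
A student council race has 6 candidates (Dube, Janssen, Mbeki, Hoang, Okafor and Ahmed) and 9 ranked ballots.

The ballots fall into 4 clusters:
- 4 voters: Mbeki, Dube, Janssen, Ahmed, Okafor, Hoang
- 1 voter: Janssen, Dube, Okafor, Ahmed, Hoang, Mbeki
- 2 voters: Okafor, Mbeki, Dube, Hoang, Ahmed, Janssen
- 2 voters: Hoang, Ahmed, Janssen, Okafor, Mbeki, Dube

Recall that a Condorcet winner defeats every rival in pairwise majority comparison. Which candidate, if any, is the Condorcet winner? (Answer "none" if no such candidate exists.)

Head-to-head results (9 voters):
Dube vs Janssen: Dube is ranked higher on 4+2 = 6 ballots, Janssen on 3. Dube wins 6–3.
Dube vs Mbeki: Dube preferred on 1 ballot; Mbeki wins 8–1.
Dube vs Hoang: Dube wins 7–2.
Dube vs Okafor: 4+1 = 5 for Dube, 4 for Okafor — Dube by 5–4.
Dube vs Ahmed: Dube preferred on 4+1+2 = 7 ballots; Dube wins 7–2.
Janssen vs Mbeki: 1+2 = 3 for Janssen, 6 for Mbeki — Mbeki by 6–3.
Janssen vs Hoang: Janssen is ranked higher on 4+1 = 5 ballots, Hoang on 4. Janssen wins 5–4.
Janssen vs Okafor: 7 to 2, Janssen.
Janssen vs Ahmed: 5 to 4, Janssen.
Mbeki vs Hoang: Mbeki, 6–3.
Mbeki–Okafor: Okafor 5–4.
Mbeki vs Ahmed: 4+2 = 6 for Mbeki, 3 for Ahmed — Mbeki by 6–3.
Hoang vs Okafor: Okafor, 7–2.
Hoang vs Ahmed: Hoang preferred on 2+2 = 4 ballots; Ahmed wins 5–4.
Okafor–Ahmed: Ahmed 6–3.
Every candidate loses at least once (Dube loses to Mbeki; Janssen loses to Dube; Mbeki loses to Okafor; Hoang loses to Dube; Okafor loses to Dube; Ahmed loses to Dube). The majority relation contains the cycle Dube > Okafor > Mbeki > Dube, so there is no Condorcet winner.

none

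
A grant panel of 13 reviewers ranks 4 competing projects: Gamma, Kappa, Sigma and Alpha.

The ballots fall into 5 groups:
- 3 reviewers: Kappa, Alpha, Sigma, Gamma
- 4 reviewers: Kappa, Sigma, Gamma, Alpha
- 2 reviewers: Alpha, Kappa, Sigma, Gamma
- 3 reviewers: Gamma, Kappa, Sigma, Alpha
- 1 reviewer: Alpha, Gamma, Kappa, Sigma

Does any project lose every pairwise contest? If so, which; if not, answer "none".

Alpha

Head-to-head results (13 reviewers):
Gamma vs Kappa: Kappa, 9–4.
Gamma vs Sigma: Sigma wins 9–4.
Gamma–Alpha: Gamma 7–6.
Kappa vs Sigma: Kappa preferred on 3+4+2+3+1 = 13 ballots; Kappa wins 13–0.
Kappa vs Alpha: Kappa is ranked higher on 3+4+3 = 10 ballots, Alpha on 3. Kappa wins 10–3.
Sigma vs Alpha: Sigma wins 7–6.
Alpha is beaten in every head-to-head and is the Condorcet loser.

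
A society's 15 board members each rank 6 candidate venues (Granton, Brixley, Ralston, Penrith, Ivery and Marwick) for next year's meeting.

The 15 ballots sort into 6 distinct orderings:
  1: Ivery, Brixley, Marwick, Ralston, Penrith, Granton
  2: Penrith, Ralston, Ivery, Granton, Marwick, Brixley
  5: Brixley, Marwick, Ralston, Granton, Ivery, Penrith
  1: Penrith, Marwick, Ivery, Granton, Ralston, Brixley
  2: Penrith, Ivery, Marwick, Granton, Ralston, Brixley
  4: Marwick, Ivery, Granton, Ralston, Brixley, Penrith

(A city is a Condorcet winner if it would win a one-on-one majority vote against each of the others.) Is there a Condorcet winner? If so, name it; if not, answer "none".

Check each pair by majority over 15 ballots:
Granton vs Brixley: 9 to 6, Granton.
Granton–Ralston: Ralston 8–7.
Granton vs Penrith: 9 to 6, Granton.
Granton vs Ivery: Ivery wins 10–5.
Granton vs Marwick: Marwick wins 13–2.
Brixley vs Ralston: Brixley is ranked higher on 1+5 = 6 ballots, Ralston on 9. Ralston wins 9–6.
Brixley vs Penrith: Brixley wins 10–5.
Brixley vs Ivery: 5 to 10, Ivery.
Brixley–Marwick: Marwick 9–6.
Ralston vs Penrith: Ralston, 10–5.
Ralston vs Ivery: Ivery, 8–7.
Ralston vs Marwick: Marwick, 13–2.
Penrith vs Ivery: Ivery, 10–5.
Penrith vs Marwick: Penrith preferred on 2+1+2 = 5 ballots; Marwick wins 10–5.
Ivery–Marwick: Marwick 10–5.
Marwick wins every pairwise contest, so Marwick is the Condorcet winner.

Marwick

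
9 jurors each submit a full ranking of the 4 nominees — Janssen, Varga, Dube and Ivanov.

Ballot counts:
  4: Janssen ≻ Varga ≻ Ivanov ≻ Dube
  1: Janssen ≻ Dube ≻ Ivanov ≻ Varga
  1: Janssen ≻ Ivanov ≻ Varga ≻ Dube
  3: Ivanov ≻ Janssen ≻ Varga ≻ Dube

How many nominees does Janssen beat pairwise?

Janssen against each rival (9 jurors):
Janssen vs Varga: Janssen wins 9–0.
Janssen vs Dube: Janssen preferred on 4+1+1+3 = 9 ballots; Janssen wins 9–0.
Janssen vs Ivanov: Janssen preferred on 4+1+1 = 6 ballots; Janssen wins 6–3.
Janssen beats Varga, Dube, Ivanov — 3 pairwise wins.

3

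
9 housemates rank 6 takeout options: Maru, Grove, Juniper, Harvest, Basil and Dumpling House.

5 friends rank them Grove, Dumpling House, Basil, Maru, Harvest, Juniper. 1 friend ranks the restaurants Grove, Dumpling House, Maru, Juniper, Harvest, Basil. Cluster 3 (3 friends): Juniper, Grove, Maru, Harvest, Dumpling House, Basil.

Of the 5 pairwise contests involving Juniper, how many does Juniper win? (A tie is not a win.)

Juniper against each rival (9 friends):
Juniper vs Maru: Maru, 6–3.
Juniper vs Grove: Grove, 6–3.
Juniper vs Harvest: Juniper is ranked higher on 1+3 = 4 ballots, Harvest on 5. Harvest wins 5–4.
Juniper vs Basil: Basil wins 5–4.
Juniper–Dumpling House: Dumpling House 6–3.
Juniper beats no one; loses to Maru, Grove, Harvest, Basil, Dumpling House — 0 pairwise wins.

0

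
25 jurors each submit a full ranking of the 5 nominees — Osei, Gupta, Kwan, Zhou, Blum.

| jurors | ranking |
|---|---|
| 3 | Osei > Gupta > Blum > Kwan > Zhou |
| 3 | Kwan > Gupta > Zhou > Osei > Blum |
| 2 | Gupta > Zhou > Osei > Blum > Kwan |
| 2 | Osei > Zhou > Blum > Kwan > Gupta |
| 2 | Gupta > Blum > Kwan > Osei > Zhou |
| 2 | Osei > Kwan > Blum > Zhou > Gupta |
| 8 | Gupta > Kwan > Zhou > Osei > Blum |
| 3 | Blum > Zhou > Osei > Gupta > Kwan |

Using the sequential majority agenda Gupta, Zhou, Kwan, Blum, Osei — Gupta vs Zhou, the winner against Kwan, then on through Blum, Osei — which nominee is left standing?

Gupta

Round 1: Gupta vs Zhou — 18–7, Gupta advances.
Round 2: Gupta vs Kwan — 18–7, Gupta advances.
Round 3: Gupta vs Blum — 18–7, Gupta advances.
Round 4: Gupta vs Osei — 15–10, Gupta advances.
The agenda winner is Gupta.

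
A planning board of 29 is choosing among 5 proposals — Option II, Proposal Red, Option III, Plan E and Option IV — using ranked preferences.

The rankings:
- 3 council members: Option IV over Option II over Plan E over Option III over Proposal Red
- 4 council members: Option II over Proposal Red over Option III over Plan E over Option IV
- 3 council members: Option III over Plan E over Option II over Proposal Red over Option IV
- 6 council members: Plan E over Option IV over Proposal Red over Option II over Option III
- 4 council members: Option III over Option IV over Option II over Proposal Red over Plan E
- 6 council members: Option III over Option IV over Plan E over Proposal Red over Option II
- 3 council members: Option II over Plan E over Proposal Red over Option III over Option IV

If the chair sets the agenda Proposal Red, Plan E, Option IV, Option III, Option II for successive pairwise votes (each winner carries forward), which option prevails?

Round 1: Proposal Red vs Plan E — 8–21, Plan E advances.
Round 2: Plan E vs Option IV — 16–13, Plan E advances.
Round 3: Plan E vs Option III — 12–17, Option III advances.
Round 4: Option III vs Option II — 13–16, Option II advances.
The agenda winner is Option II.

Option II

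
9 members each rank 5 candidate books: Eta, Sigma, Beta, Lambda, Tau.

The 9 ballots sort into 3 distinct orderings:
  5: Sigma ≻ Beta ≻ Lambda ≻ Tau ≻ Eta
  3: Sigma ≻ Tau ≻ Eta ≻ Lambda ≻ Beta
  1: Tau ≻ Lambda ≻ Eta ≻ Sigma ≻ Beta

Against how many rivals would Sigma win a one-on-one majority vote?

Sigma against each rival (9 members):
Sigma vs Eta: 5+3 = 8 for Sigma, 1 for Eta — Sigma by 8–1.
Sigma vs Beta: 5+3+1 = 9 for Sigma, 0 for Beta — Sigma by 9–0.
Sigma–Lambda: Sigma 8–1.
Sigma vs Tau: Sigma, 8–1.
Sigma beats Eta, Beta, Lambda, Tau — 4 pairwise wins.

4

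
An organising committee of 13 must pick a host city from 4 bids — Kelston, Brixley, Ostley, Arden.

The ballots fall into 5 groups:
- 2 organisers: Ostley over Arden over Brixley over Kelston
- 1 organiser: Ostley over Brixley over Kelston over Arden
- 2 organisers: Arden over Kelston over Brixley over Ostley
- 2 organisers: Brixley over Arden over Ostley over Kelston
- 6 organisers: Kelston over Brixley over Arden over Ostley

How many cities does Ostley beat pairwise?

Ostley against each rival (13 organisers):
Ostley–Kelston: Kelston 8–5.
Ostley vs Brixley: 3 to 10, Brixley.
Ostley–Arden: Arden 10–3.
Ostley beats no one; loses to Kelston, Brixley, Arden — 0 pairwise wins.

0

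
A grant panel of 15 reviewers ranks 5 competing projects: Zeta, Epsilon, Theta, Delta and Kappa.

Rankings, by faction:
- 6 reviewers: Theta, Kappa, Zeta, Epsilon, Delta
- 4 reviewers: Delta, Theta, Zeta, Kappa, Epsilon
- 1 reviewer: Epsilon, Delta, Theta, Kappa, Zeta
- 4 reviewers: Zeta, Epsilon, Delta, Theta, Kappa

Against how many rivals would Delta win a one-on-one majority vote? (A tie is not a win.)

2

Delta against each rival (15 reviewers):
Delta–Zeta: Zeta 10–5.
Delta–Epsilon: Epsilon 11–4.
Delta–Theta: Delta 9–6.
Delta vs Kappa: Delta wins 9–6.
Delta beats Theta, Kappa; loses to Zeta, Epsilon — 2 pairwise wins.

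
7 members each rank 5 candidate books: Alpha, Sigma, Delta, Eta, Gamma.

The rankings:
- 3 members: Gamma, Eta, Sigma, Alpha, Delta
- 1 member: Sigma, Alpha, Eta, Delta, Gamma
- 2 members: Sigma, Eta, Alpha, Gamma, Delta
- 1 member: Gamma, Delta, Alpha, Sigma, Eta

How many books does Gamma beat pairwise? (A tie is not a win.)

Gamma against each rival (7 members):
Gamma vs Alpha: Gamma, 4–3.
Gamma vs Sigma: Gamma wins 4–3.
Gamma vs Delta: Gamma preferred on 3+2+1 = 6 ballots; Gamma wins 6–1.
Gamma vs Eta: Gamma, 4–3.
Gamma beats Alpha, Sigma, Delta, Eta — 4 pairwise wins.

4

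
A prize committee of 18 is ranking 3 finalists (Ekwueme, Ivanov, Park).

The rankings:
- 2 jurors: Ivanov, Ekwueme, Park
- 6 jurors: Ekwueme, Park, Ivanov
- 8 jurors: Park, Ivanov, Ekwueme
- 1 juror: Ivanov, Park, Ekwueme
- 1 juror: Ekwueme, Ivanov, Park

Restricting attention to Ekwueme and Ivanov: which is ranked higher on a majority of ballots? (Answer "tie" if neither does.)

Ballots ranking Ekwueme above Ivanov: 6 + 1 = 7.
Ballots ranking Ivanov above Ekwueme: 18 − 7 = 11.
Ivanov wins the head-to-head 11–7.

Ivanov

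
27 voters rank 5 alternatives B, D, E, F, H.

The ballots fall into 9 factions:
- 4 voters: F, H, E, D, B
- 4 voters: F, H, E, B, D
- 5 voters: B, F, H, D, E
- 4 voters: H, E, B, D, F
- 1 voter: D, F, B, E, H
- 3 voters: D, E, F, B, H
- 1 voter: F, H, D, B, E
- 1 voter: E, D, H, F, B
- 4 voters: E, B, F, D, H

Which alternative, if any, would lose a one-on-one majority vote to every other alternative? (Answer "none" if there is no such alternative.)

D

Head-to-head results (27 voters):
B vs D: B preferred on 4+5+4+4 = 17 ballots; B wins 17–10.
B vs E: B is ranked higher on 5+1+1 = 7 ballots, E on 20. E wins 20–7.
B vs F: 5+4+4 = 13 for B, 14 for F — F by 14–13.
B–H: H 14–13.
D vs E: E, 17–10.
D–F: F 18–9.
D vs H: H wins 18–9.
E–F: F 15–12.
E vs H: E preferred on 1+3+1+4 = 9 ballots; H wins 18–9.
F vs H: F is ranked higher on 22 ballots, H on 5. F wins 22–5.
Only D has no wins; D is the Condorcet loser.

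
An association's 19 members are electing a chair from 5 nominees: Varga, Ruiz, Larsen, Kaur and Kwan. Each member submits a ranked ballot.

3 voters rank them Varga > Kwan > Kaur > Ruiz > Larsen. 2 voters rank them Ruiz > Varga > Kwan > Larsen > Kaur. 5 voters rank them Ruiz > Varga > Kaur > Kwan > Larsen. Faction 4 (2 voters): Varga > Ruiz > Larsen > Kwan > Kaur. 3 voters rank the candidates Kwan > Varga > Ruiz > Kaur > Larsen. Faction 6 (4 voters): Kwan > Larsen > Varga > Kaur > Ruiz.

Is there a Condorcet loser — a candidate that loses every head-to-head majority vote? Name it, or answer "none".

Pairwise majorities:
Varga vs Ruiz: Varga preferred on 3+2+3+4 = 12 ballots; Varga wins 12–7.
Varga–Larsen: Varga 15–4.
Varga vs Kaur: Varga wins 19–0.
Varga–Kwan: Varga 12–7.
Ruiz–Larsen: Ruiz 15–4.
Ruiz–Kaur: Ruiz 12–7.
Ruiz vs Kwan: Kwan, 10–9.
Larsen–Kaur: Kaur 11–8.
Larsen vs Kwan: Kwan, 17–2.
Kaur vs Kwan: Kaur is ranked higher on 5 ballots, Kwan on 14. Kwan wins 14–5.
Only Larsen has no wins; Larsen is the Condorcet loser.

Larsen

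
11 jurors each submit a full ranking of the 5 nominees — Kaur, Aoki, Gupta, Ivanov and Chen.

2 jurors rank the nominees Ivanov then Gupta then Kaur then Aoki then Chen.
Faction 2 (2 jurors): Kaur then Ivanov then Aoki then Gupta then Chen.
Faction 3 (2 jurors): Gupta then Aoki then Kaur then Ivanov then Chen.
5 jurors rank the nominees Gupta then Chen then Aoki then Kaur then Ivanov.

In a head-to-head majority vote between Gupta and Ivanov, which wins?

Gupta

Ballots ranking Gupta above Ivanov: 2 + 5 = 7.
Ballots ranking Ivanov above Gupta: 11 − 7 = 4.
Gupta wins the head-to-head 7–4.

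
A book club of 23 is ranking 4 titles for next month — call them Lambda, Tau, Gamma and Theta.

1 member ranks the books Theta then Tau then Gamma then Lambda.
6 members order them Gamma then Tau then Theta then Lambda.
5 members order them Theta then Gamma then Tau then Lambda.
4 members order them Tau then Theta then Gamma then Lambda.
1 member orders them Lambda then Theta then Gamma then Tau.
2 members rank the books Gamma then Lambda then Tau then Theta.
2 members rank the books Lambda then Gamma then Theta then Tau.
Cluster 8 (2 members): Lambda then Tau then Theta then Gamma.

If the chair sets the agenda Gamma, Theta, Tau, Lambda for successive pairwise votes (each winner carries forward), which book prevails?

Tau

Round 1: Gamma vs Theta — 10–13, Theta advances.
Round 2: Theta vs Tau — 9–14, Tau advances.
Round 3: Tau vs Lambda — 16–7, Tau advances.
Tau survives the agenda.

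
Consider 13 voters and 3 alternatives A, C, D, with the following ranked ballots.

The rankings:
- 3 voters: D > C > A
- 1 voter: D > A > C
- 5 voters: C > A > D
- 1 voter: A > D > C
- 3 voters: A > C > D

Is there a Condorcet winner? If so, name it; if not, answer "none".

Check each pair by majority over 13 ballots:
A vs C: A is ranked higher on 1+1+3 = 5 ballots, C on 8. C wins 8–5.
A vs D: A, 9–4.
C vs D: 8 to 5, C.
C defeats every rival head-to-head and is the Condorcet winner.

C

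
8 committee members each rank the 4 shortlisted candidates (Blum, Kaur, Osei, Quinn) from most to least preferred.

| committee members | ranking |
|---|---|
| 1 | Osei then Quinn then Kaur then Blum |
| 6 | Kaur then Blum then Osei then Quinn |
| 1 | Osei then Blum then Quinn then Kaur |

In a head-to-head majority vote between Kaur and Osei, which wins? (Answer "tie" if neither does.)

Ballots ranking Kaur above Osei: 6.
Ballots ranking Osei above Kaur: 8 − 6 = 2.
Kaur wins the head-to-head 6–2.

Kaur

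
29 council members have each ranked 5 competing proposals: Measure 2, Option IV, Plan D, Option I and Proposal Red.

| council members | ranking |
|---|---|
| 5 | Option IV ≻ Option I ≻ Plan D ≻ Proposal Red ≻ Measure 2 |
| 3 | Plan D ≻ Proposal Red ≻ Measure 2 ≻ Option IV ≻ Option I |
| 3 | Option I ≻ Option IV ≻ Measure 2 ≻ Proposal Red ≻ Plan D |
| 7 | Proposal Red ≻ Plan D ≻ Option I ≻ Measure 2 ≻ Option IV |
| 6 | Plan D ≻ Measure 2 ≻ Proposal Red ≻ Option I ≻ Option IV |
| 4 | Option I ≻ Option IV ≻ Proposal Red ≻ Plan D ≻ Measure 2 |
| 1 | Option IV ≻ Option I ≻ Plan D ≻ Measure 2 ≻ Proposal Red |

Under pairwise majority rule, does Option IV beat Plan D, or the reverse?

Plan D

Ballots ranking Option IV above Plan D: 5 + 3 + 4 + 1 = 13.
Ballots ranking Plan D above Option IV: 29 − 13 = 16.
Plan D wins the head-to-head 16–13.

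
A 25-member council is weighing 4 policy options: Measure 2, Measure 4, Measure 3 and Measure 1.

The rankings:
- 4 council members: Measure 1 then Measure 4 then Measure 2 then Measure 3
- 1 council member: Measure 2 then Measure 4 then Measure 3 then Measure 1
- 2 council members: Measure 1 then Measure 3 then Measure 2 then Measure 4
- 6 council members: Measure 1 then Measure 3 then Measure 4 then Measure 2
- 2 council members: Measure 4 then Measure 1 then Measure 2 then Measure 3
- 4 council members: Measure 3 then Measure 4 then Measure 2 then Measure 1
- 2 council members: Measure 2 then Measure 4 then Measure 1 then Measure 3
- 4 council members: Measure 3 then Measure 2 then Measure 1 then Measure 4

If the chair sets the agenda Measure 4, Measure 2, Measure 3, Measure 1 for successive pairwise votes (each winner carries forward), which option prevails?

Measure 1

Round 1: Measure 4 vs Measure 2 — 16–9, Measure 4 advances.
Round 2: Measure 4 vs Measure 3 — 9–16, Measure 3 advances.
Round 3: Measure 3 vs Measure 1 — 9–16, Measure 1 advances.
The agenda winner is Measure 1.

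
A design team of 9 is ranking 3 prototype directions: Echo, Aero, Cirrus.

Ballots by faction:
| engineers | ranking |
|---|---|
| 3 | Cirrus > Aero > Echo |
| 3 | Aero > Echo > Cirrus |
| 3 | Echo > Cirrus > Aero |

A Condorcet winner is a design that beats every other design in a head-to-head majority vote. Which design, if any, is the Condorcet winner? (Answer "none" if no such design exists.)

Head-to-head results (9 engineers):
Echo vs Aero: Echo preferred on 3 ballots; Aero wins 6–3.
Echo vs Cirrus: 3+3 = 6 for Echo, 3 for Cirrus — Echo by 6–3.
Aero vs Cirrus: 3 for Aero, 6 for Cirrus — Cirrus by 6–3.
No design is unbeaten: Echo loses to Aero; Aero loses to Cirrus; Cirrus loses to Echo. In particular Echo beats Cirrus beats Aero beats Echo is a majority cycle — no Condorcet winner exists.

none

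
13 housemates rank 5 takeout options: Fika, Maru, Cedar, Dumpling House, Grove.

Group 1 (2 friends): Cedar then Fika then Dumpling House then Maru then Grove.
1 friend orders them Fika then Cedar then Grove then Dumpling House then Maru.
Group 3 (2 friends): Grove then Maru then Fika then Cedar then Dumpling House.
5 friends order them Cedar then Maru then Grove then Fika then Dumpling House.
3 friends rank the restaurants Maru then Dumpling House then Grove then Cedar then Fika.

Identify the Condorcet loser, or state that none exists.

Pairwise majorities:
Fika vs Maru: Maru, 10–3.
Fika vs Cedar: Fika is ranked higher on 1+2 = 3 ballots, Cedar on 10. Cedar wins 10–3.
Fika–Dumpling House: Fika 10–3.
Fika–Grove: Grove 10–3.
Maru vs Cedar: Maru preferred on 2+3 = 5 ballots; Cedar wins 8–5.
Maru vs Dumpling House: Maru preferred on 2+5+3 = 10 ballots; Maru wins 10–3.
Maru vs Grove: Maru preferred on 2+5+3 = 10 ballots; Maru wins 10–3.
Cedar vs Dumpling House: 10 to 3, Cedar.
Cedar vs Grove: Cedar is ranked higher on 2+1+5 = 8 ballots, Grove on 5. Cedar wins 8–5.
Dumpling House vs Grove: 2+3 = 5 for Dumpling House, 8 for Grove — Grove by 8–5.
Dumpling House is beaten in every head-to-head and is the Condorcet loser.

Dumpling House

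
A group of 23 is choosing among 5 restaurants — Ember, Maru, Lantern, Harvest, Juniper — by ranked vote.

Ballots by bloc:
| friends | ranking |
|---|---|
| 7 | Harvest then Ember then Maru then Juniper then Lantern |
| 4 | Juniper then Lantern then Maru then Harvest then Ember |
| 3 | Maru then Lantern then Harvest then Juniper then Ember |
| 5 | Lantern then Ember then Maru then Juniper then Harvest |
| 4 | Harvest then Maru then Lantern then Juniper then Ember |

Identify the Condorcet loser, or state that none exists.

Juniper

Head-to-head results (23 friends):
Ember vs Maru: Ember wins 12–11.
Ember–Lantern: Lantern 16–7.
Ember vs Harvest: Harvest, 18–5.
Ember vs Juniper: Ember, 12–11.
Maru vs Lantern: Maru wins 14–9.
Maru vs Harvest: Maru, 12–11.
Maru–Juniper: Maru 19–4.
Lantern vs Harvest: Lantern preferred on 4+3+5 = 12 ballots; Lantern wins 12–11.
Lantern vs Juniper: Lantern is ranked higher on 3+5+4 = 12 ballots, Juniper on 11. Lantern wins 12–11.
Harvest vs Juniper: Harvest preferred on 7+3+4 = 14 ballots; Harvest wins 14–9.
Juniper loses to every other restaurant — it is the Condorcet loser.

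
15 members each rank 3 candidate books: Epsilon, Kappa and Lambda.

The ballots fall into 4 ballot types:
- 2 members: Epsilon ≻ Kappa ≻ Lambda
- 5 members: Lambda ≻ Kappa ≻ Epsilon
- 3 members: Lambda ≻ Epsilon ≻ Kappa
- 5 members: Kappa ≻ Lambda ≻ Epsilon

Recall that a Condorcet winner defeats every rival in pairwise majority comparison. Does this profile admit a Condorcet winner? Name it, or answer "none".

Lambda

Check each pair by majority over 15 ballots:
Epsilon vs Kappa: Kappa, 10–5.
Epsilon vs Lambda: Lambda wins 13–2.
Kappa vs Lambda: Lambda, 8–7.
Lambda wins every pairwise contest, so Lambda is the Condorcet winner.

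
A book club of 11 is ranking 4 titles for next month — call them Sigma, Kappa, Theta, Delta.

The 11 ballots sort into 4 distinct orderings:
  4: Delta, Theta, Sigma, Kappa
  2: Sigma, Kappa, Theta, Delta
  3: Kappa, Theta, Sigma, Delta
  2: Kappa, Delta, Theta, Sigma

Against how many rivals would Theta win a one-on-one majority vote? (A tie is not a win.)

Theta against each rival (11 members):
Theta–Sigma: Theta 9–2.
Theta vs Kappa: Theta preferred on 4 ballots; Kappa wins 7–4.
Theta vs Delta: 5 to 6, Delta.
Theta beats Sigma; loses to Kappa, Delta — 1 pairwise win.

1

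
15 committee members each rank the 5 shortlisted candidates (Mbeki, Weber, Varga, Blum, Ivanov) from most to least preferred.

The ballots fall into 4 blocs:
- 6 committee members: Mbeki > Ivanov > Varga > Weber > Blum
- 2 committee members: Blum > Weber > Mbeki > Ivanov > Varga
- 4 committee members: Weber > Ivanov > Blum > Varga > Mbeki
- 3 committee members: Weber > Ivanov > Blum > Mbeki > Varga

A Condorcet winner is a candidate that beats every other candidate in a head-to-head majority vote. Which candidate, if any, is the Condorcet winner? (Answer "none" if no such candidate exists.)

Head-to-head results (15 committee members):
Mbeki vs Weber: Mbeki preferred on 6 ballots; Weber wins 9–6.
Mbeki–Varga: Mbeki 11–4.
Mbeki vs Blum: Blum wins 9–6.
Mbeki–Ivanov: Mbeki 8–7.
Weber vs Varga: 9 to 6, Weber.
Weber vs Blum: 6+4+3 = 13 for Weber, 2 for Blum — Weber by 13–2.
Weber vs Ivanov: Weber wins 9–6.
Varga vs Blum: Blum, 9–6.
Varga–Ivanov: Ivanov 15–0.
Blum vs Ivanov: Ivanov, 13–2.
Weber defeats every rival head-to-head and is the Condorcet winner.

Weber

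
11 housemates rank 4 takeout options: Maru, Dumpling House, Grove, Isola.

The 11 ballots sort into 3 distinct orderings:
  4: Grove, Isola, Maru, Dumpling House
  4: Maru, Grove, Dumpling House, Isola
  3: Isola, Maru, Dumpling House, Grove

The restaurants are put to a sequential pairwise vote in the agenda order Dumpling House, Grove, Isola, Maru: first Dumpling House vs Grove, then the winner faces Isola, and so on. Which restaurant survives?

Maru

Round 1: Dumpling House vs Grove — 3–8, Grove advances.
Round 2: Grove vs Isola — 8–3, Grove advances.
Round 3: Grove vs Maru — 4–7, Maru advances.
The agenda winner is Maru.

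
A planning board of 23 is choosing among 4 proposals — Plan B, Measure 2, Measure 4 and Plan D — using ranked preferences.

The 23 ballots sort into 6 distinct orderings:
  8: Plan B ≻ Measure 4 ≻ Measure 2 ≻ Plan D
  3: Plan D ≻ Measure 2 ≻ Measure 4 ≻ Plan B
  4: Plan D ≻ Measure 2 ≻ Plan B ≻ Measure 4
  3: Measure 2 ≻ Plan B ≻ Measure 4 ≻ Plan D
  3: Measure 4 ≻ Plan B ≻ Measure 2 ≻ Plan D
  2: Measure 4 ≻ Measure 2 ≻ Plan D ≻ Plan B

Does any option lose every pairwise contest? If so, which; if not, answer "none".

Plan D

Pairwise majorities:
Plan B vs Measure 2: Plan B preferred on 8+3 = 11 ballots; Measure 2 wins 12–11.
Plan B vs Measure 4: Plan B, 15–8.
Plan B vs Plan D: 14 to 9, Plan B.
Measure 2–Measure 4: Measure 4 13–10.
Measure 2 vs Plan D: Measure 2, 16–7.
Measure 4 vs Plan D: Measure 4, 16–7.
Plan D loses to every other option — it is the Condorcet loser.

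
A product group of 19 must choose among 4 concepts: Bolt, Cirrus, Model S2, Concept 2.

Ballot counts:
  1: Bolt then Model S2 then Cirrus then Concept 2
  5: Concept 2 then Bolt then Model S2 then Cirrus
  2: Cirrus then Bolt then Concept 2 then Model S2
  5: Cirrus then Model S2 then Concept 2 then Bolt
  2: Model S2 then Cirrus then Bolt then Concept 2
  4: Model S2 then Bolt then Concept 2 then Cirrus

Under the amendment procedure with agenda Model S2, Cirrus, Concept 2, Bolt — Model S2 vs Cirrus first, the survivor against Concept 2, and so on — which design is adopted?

Model S2

Round 1: Model S2 vs Cirrus — 12–7, Model S2 advances.
Round 2: Model S2 vs Concept 2 — 12–7, Model S2 advances.
Round 3: Model S2 vs Bolt — 11–8, Model S2 advances.
The agenda winner is Model S2.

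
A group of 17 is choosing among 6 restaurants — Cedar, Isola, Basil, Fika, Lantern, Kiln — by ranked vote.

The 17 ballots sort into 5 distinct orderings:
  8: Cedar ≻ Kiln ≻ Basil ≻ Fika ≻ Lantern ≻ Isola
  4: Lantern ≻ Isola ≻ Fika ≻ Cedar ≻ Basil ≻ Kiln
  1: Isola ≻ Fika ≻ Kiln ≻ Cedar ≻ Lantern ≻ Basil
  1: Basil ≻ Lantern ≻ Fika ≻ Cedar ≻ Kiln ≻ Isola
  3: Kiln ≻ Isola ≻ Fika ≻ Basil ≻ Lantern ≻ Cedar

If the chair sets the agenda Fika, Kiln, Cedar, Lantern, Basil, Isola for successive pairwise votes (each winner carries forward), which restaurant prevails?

Round 1: Fika vs Kiln — 6–11, Kiln advances.
Round 2: Kiln vs Cedar — 4–13, Cedar advances.
Round 3: Cedar vs Lantern — 9–8, Cedar advances.
Round 4: Cedar vs Basil — 13–4, Cedar advances.
Round 5: Cedar vs Isola — 9–8, Cedar advances.
Cedar survives the agenda.

Cedar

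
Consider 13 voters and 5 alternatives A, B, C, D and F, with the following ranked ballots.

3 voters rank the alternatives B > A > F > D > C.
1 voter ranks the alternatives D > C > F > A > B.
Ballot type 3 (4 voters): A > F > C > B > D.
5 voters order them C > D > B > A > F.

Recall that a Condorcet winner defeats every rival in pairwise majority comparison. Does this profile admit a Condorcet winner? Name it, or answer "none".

Check each pair by majority over 13 ballots:
A vs B: 1+4 = 5 for A, 8 for B — B by 8–5.
A vs C: A wins 7–6.
A vs D: A preferred on 3+4 = 7 ballots; A wins 7–6.
A vs F: A, 12–1.
B vs C: C, 10–3.
B vs D: B wins 7–6.
B–F: B 8–5.
C vs D: 4+5 = 9 for C, 4 for D — C by 9–4.
C–F: F 7–6.
D vs F: F, 7–6.
Every alternative loses at least once (A loses to B; B loses to C; C loses to A; D loses to A; F loses to A). The majority relation contains the cycle A > C > B > A, so there is no Condorcet winner.

none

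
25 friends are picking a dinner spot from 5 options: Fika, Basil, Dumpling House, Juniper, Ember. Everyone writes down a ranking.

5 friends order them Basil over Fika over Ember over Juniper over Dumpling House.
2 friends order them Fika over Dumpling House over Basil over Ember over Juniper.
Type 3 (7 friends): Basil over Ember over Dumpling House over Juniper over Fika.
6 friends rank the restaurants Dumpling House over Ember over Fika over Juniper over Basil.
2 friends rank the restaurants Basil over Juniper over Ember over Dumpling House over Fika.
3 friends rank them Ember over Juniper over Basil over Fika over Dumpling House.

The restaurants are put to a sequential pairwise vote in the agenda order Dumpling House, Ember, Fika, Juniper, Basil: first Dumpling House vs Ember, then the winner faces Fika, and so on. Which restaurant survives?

Basil

Round 1: Dumpling House vs Ember — 8–17, Ember advances.
Round 2: Ember vs Fika — 18–7, Ember advances.
Round 3: Ember vs Juniper — 23–2, Ember advances.
Round 4: Ember vs Basil — 9–16, Basil advances.
The agenda winner is Basil.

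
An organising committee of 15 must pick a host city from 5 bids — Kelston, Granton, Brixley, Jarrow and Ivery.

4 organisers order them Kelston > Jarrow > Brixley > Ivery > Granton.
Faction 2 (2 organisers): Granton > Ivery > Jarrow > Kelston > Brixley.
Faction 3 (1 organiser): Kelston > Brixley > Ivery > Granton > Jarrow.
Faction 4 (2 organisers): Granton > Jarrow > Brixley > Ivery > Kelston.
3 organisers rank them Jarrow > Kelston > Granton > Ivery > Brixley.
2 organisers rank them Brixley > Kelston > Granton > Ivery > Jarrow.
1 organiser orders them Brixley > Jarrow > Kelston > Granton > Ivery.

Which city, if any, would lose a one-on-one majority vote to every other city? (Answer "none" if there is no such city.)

Head-to-head results (15 organisers):
Kelston vs Granton: 4+1+3+2+1 = 11 for Kelston, 4 for Granton — Kelston by 11–4.
Kelston vs Brixley: Kelston is ranked higher on 4+2+1+3 = 10 ballots, Brixley on 5. Kelston wins 10–5.
Kelston–Jarrow: Jarrow 8–7.
Kelston vs Ivery: Kelston, 11–4.
Granton vs Brixley: 7 to 8, Brixley.
Granton vs Jarrow: Jarrow, 8–7.
Granton vs Ivery: Granton is ranked higher on 2+2+3+2+1 = 10 ballots, Ivery on 5. Granton wins 10–5.
Brixley–Jarrow: Jarrow 11–4.
Brixley–Ivery: Brixley 10–5.
Jarrow–Ivery: Jarrow 10–5.
Ivery loses to every other city — it is the Condorcet loser.

Ivery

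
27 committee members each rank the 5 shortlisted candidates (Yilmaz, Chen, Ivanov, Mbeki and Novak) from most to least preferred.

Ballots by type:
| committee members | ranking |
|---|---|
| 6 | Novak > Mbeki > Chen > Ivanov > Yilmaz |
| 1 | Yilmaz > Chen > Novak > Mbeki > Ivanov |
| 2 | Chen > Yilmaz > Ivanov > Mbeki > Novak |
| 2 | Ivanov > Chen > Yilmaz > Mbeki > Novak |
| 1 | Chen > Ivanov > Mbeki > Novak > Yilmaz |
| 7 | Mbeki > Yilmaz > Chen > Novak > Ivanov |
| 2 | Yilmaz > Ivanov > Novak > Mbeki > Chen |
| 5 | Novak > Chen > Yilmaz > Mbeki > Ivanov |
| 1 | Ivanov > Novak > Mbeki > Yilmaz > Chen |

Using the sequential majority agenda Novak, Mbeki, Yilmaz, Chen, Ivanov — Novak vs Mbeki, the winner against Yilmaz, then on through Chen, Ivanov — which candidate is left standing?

Chen

Round 1: Novak vs Mbeki — 15–12, Novak advances.
Round 2: Novak vs Yilmaz — 13–14, Yilmaz advances.
Round 3: Yilmaz vs Chen — 11–16, Chen advances.
Round 4: Chen vs Ivanov — 22–5, Chen advances.
The agenda winner is Chen.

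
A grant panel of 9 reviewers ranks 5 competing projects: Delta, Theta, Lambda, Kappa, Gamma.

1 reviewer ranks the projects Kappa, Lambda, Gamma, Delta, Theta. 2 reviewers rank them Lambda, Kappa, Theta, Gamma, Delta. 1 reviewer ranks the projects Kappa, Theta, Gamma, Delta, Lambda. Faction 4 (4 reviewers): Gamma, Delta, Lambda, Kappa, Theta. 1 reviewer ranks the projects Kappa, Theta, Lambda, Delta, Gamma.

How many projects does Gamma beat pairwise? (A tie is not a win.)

3

Gamma against each rival (9 reviewers):
Gamma vs Delta: Gamma wins 8–1.
Gamma vs Theta: 1+4 = 5 for Gamma, 4 for Theta — Gamma by 5–4.
Gamma vs Lambda: 5 to 4, Gamma.
Gamma vs Kappa: Kappa, 5–4.
Gamma beats Delta, Theta, Lambda; loses to Kappa — 3 pairwise wins.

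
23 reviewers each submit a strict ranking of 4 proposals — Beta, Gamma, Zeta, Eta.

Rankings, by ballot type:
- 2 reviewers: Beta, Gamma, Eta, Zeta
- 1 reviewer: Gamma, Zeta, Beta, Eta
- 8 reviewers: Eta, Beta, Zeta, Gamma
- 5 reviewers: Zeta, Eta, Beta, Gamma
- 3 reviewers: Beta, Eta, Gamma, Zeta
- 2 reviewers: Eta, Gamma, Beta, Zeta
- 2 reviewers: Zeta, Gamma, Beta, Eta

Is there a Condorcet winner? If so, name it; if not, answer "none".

Eta

Check each pair by majority over 23 ballots:
Beta–Gamma: Beta 18–5.
Beta vs Zeta: 2+8+3+2 = 15 for Beta, 8 for Zeta — Beta by 15–8.
Beta–Eta: Eta 15–8.
Gamma vs Zeta: Zeta, 15–8.
Gamma vs Eta: Gamma preferred on 2+1+2 = 5 ballots; Eta wins 18–5.
Zeta vs Eta: Zeta is ranked higher on 1+5+2 = 8 ballots, Eta on 15. Eta wins 15–8.
Eta beats each of Beta, Gamma, Zeta — Eta is the Condorcet winner.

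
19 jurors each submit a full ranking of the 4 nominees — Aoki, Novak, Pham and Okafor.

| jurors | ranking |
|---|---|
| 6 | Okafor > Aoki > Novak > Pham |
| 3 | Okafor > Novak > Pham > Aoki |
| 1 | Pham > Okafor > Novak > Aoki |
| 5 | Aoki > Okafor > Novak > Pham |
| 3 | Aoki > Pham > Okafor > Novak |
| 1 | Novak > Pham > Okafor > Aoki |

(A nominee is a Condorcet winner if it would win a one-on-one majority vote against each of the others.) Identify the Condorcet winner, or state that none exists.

Okafor

Head-to-head results (19 jurors):
Aoki–Novak: Aoki 14–5.
Aoki vs Pham: Aoki, 14–5.
Aoki–Okafor: Okafor 11–8.
Novak vs Pham: Novak, 15–4.
Novak vs Okafor: Okafor, 18–1.
Pham–Okafor: Okafor 14–5.
Okafor wins every pairwise contest, so Okafor is the Condorcet winner.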